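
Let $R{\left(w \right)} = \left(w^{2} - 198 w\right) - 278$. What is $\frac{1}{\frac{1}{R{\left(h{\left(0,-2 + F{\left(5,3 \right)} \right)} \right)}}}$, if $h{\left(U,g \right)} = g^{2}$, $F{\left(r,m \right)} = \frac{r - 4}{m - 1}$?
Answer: $- \frac{11495}{16} \approx -718.44$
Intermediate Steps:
$F{\left(r,m \right)} = \frac{-4 + r}{-1 + m}$
$R{\left(w \right)} = -278 + w^{2} - 198 w$
$\frac{1}{\frac{1}{R{\left(h{\left(0,-2 + F{\left(5,3 \right)} \right)} \right)}}} = \frac{1}{\frac{1}{-278 + \left(\left(-2 + \frac{-4 + 5}{-1 + 3}\right)^{2}\right)^{2} - 198 \left(-2 + \frac{-4 + 5}{-1 + 3}\right)^{2}}} = \frac{1}{\frac{1}{-278 + \left(\left(-2 + \frac{1}{2} \cdot 1\right)^{2}\right)^{2} - 198 \left(-2 + \frac{1}{2} \cdot 1\right)^{2}}} = \frac{1}{\frac{1}{-278 + \left(\left(-2 + \frac{1}{2}\right)^{2}\right)^{2} - 198 \left(-2 + \frac{1}{2}\right)^{2}}} = \frac{1}{\frac{1}{-278 + \left(\left(- \frac{3}{2}\right)^{2}\right)^{2} - 198 \left(- \frac{3}{2}\right)^{2}}} = \frac{1}{\frac{1}{-278 + \left(\frac{9}{4}\right)^{2} - \frac{891}{2}}} = \frac{1}{\frac{1}{-278 + \frac{81}{16} - \frac{891}{2}}} = \frac{1}{\frac{1}{- \frac{11495}{16}}} = \frac{1}{- \frac{16}{11495}} = - \frac{11495}{16}$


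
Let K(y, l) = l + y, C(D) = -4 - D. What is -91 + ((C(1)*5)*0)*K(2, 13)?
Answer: -91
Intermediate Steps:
-91 + ((C(1)*5)*0)*K(2, 13) = -91 + (((-4 - 1*1)*5)*0)*(13 + 2) = -91 + (((-4 - 1)*5)*0)*15 = -91 + (-5*5*0)*15 = -91 - 25*0*15 = -91 + 0*15 = -91 + 0 = -91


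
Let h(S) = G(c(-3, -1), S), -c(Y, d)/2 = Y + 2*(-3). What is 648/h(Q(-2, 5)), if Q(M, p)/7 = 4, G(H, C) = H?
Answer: 36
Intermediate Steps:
c(Y, d) = 12 - 2*Y (c(Y, d) = -2*(Y + 2*(-3)) = -2*(Y - 6) = -2*(-6 + Y) = 12 - 2*Y)
Q(M, p) = 28 (Q(M, p) = 7*4 = 28)
h(S) = 18 (h(S) = 12 - 2*(-3) = 12 + 6 = 18)
648/h(Q(-2, 5)) = 648/18 = 648*(1/18) = 36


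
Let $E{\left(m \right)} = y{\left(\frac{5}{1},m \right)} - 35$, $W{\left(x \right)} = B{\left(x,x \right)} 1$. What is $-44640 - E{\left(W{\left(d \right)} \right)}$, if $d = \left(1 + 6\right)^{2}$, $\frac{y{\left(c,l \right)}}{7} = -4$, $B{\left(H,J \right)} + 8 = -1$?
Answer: $-44577$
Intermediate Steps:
$B{\left(H,J \right)} = -9$ ($B{\left(H,J \right)} = -8 - 1 = -9$)
$y{\left(c,l \right)} = -28$ ($y{\left(c,l \right)} = 7 \left(-4\right) = -28$)
$d = 49$ ($d = 7^{2} = 49$)
$W{\left(x \right)} = -9$ ($W{\left(x \right)} = \left(-9\right) 1 = -9$)
$E{\left(m \right)} = -63$ ($E{\left(m \right)} = -28 - 35 = -63$)
$-44640 - E{\left(W{\left(d \right)} \right)} = -44640 - -63 = -44640 + 63 = -44577$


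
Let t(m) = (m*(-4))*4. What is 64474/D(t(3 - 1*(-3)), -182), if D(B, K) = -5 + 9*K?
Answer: -64474/1643 ≈ -39.242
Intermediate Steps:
t(m) = -16*m (t(m) = -4*m*4 = -16*m)
64474/D(t(3 - 1*(-3)), -182) = 64474/(-5 + 9*(-182)) = 64474/(-5 - 1638) = 64474/(-1643) = 64474*(-1/1643) = -64474/1643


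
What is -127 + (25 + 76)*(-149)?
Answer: -15176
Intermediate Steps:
-127 + (25 + 76)*(-149) = -127 + 101*(-149) = -127 - 15049 = -15176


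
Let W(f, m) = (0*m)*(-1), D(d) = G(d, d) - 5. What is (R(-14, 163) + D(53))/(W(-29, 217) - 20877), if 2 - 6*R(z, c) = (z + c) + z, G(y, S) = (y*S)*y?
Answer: -893099/125262 ≈ -7.1298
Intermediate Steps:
G(y, S) = S*y**2 (G(y, S) = (S*y)*y = S*y**2)
D(d) = -5 + d**3 (D(d) = d*d**2 - 5 = d**3 - 5 = -5 + d**3)
R(z, c) = 1/3 - z/3 - c/6 (R(z, c) = 1/3 - ((z + c) + z)/6 = 1/3 - ((c + z) + z)/6 = 1/3 - (c + 2*z)/6 = 1/3 + (-z/3 - c/6) = 1/3 - z/3 - c/6)
W(f, m) = 0 (W(f, m) = 0*(-1) = 0)
(R(-14, 163) + D(53))/(W(-29, 217) - 20877) = ((1/3 - 1/3*(-14) - 1/6*163) + (-5 + 53**3))/(0 - 20877) = ((1/3 + 14/3 - 163/6) + (-5 + 148877))/(-20877) = (-133/6 + 148872)*(-1/20877) = (893099/6)*(-1/20877) = -893099/125262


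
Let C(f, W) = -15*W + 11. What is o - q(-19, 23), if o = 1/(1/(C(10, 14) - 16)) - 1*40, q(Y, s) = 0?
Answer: -255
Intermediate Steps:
C(f, W) = 11 - 15*W
o = -255 (o = 1/(1/((11 - 15*14) - 16)) - 1*40 = 1/(1/((11 - 210) - 16)) - 40 = 1/(1/(-199 - 16)) - 40 = 1/(1/(-215)) - 40 = 1/(-1/215) - 40 = -215 - 40 = -255)
o - q(-19, 23) = -255 - 1*0 = -255 + 0 = -255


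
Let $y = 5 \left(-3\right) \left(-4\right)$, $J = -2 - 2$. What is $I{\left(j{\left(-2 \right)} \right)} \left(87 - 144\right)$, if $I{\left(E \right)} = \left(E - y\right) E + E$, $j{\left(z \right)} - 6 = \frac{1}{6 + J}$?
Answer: $\frac{77805}{4} \approx 19451.0$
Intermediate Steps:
$J = -4$
$y = 60$ ($y = \left(-15\right) \left(-4\right) = 60$)
$j{\left(z \right)} = \frac{13}{2}$ ($j{\left(z \right)} = 6 + \frac{1}{6 - 4} = 6 + \frac{1}{2} = \frac{13}{2}$)
$I{\left(E \right)} = E + E \left(-60 + E\right)$ ($I{\left(E \right)} = \left(E - 60\right) E + E = \left(-60 + E\right) E + E = E \left(-60 + E\right) + E = E + E \left(-60 + E\right)$)
$I{\left(j{\left(-2 \right)} \right)} \left(87 - 144\right) = \frac{13 \left(-59 + \frac{13}{2}\right)}{2} \left(87 - 144\right) = \frac{13}{2} \left(- \frac{105}{2}\right) \left(-57\right) = \left(- \frac{1365}{4}\right) \left(-57\right) = \frac{77805}{4}$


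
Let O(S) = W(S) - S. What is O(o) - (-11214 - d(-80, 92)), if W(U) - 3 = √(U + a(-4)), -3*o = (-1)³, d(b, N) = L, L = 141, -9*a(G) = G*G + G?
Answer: 34073/3 + I ≈ 11358.0 + 1.0*I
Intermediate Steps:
a(G) = -G/9 - G²/9 (a(G) = -(G*G + G)/9 = -(G² + G)/9 = -(G + G²)/9 = -G/9 - G²/9)
d(b, N) = 141
o = ⅓ (o = -⅓*(-1)³ = -⅓*(-1) = ⅓ ≈ 0.33333)
W(U) = 3 + √(-4/3 + U) (W(U) = 3 + √(U - ⅑*(-4)*(1 - 4)) = 3 + √(U - ⅑*(-4)*(-3)) = 3 + √(U - 4/3) = 3 + √(-4/3 + U))
O(S) = 3 - S + √(-12 + 9*S)/3 (O(S) = (3 + √(-12 + 9*S)/3) - S = 3 - S + √(-12 + 9*S)/3)
O(o) - (-11214 - d(-80, 92)) = (3 - 1*⅓ + √(-12 + 9*(⅓))/3) - (-11214 - 1*141) = (3 - ⅓ + √(-12 + 3)/3) - (-11214 - 141) = (3 - ⅓ + √(-9)/3) - 1*(-11355) = (3 - ⅓ + (3*I)/3) + 11355 = (3 - ⅓ + I) + 11355 = (8/3 + I) + 11355 = 34073/3 + I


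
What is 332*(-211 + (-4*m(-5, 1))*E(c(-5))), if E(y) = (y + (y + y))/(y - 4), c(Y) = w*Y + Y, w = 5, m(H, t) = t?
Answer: -1250644/17 ≈ -73567.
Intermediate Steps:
c(Y) = 6*Y (c(Y) = 5*Y + Y = 6*Y)
E(y) = 3*y/(-4 + y) (E(y) = (y + 2*y)/(-4 + y) = (3*y)/(-4 + y) = 3*y/(-4 + y))
332*(-211 + (-4*m(-5, 1))*E(c(-5))) = 332*(-211 + (-4*1)*(3*(6*(-5))/(-4 + 6*(-5)))) = 332*(-211 - 12*(-30)/(-4 - 30)) = 332*(-211 - 12*(-30)/(-34)) = 332*(-211 - 12*(-30)*(-1)/34) = 332*(-211 - 4*45/17) = 332*(-211 - 180/17) = 332*(-3767/17) = -1250644/17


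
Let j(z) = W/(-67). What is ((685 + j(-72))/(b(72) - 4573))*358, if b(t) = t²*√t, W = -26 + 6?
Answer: 75169007610/128238355301 + 511274177280*√2/128238355301 ≈ 6.2245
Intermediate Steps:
W = -20
j(z) = 20/67 (j(z) = -20/(-67) = -20*(-1/67) = 20/67)
b(t) = t^(5/2)
((685 + j(-72))/(b(72) - 4573))*358 = ((685 + 20/67)/(72^(5/2) - 4573))*358 = (45915/(67*(31104*√2 - 4573)))*358 = (45915/(67*(-4573 + 31104*√2)))*358 = 16437570/(67*(-4573 + 31104*√2))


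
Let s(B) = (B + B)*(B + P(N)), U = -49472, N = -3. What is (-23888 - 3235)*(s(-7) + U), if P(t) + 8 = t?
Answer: 1334994060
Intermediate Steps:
P(t) = -8 + t
s(B) = 2*B*(-11 + B) (s(B) = (B + B)*(B + (-8 - 3)) = (2*B)*(B - 11) = (2*B)*(-11 + B) = 2*B*(-11 + B))
(-23888 - 3235)*(s(-7) + U) = (-23888 - 3235)*(2*(-7)*(-11 - 7) - 49472) = -27123*(2*(-7)*(-18) - 49472) = -27123*(252 - 49472) = -27123*(-49220) = 1334994060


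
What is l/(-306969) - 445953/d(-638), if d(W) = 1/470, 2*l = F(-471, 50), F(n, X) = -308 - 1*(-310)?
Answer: -64340060834791/306969 ≈ -2.0960e+8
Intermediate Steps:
F(n, X) = 2 (F(n, X) = -308 + 310 = 2)
l = 1 (l = (½)*2 = 1)
d(W) = 1/470
l/(-306969) - 445953/d(-638) = 1/(-306969) - 445953/1/470 = 1*(-1/306969) - 445953*470 = -1/306969 - 209597910 = -64340060834791/306969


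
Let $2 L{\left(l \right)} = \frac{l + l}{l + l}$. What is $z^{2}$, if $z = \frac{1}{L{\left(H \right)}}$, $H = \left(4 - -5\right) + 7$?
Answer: $4$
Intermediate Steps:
$H = 16$ ($H = \left(4 + 5\right) + 7 = 9 + 7 = 16$)
$L{\left(l \right)} = \frac{1}{2}$ ($L{\left(l \right)} = \frac{\left(l + l\right) \frac{1}{l + l}}{2} = \frac{2 l \frac{1}{2 l}}{2} = \frac{1}{2} \cdot 1 = \frac{1}{2}$)
$z = 2$ ($z = \frac{1}{\frac{1}{2}} = 2$)
$z^{2} = 2^{2} = 4$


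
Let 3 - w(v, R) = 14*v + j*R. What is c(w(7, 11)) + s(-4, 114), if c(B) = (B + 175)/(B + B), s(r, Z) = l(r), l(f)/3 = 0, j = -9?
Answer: 179/8 ≈ 22.375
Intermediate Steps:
l(f) = 0 (l(f) = 3*0 = 0)
s(r, Z) = 0
w(v, R) = 3 - 14*v + 9*R (w(v, R) = 3 - (14*v - 9*R) = 3 - (-9*R + 14*v) = 3 + (-14*v + 9*R) = 3 - 14*v + 9*R)
c(B) = (175 + B)/(2*B) (c(B) = (175 + B)/((2*B)) = (175 + B)*(1/(2*B)) = (175 + B)/(2*B))
c(w(7, 11)) + s(-4, 114) = (175 + (3 - 14*7 + 9*11))/(2*(3 - 14*7 + 9*11)) + 0 = (175 + (3 - 98 + 99))/(2*(3 - 98 + 99)) + 0 = (½)*(175 + 4)/4 + 0 = (½)*(¼)*179 + 0 = 179/8 + 0 = 179/8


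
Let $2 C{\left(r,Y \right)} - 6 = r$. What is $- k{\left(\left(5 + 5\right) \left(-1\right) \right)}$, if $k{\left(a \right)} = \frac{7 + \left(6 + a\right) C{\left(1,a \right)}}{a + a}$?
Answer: $- \frac{7}{20} \approx -0.35$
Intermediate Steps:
$C{\left(r,Y \right)} = 3 + \frac{r}{2}$
$k{\left(a \right)} = \frac{28 + \frac{7 a}{2}}{2 a}$ ($k{\left(a \right)} = \frac{7 + \left(6 + a\right) \left(3 + \frac{1}{2} \cdot 1\right)}{a + a} = \frac{7 + \left(6 + a\right) \left(3 + \frac{1}{2}\right)}{2 a} = \left(7 + \left(6 + a\right) \frac{7}{2}\right) \frac{1}{2 a} = \left(7 + \left(21 + \frac{7 a}{2}\right)\right) \frac{1}{2 a} = \left(28 + \frac{7 a}{2}\right) \frac{1}{2 a} = \frac{28 + \frac{7 a}{2}}{2 a}$)
$- k{\left(\left(5 + 5\right) \left(-1\right) \right)} = - (\frac{7}{4} + \frac{14}{\left(5 + 5\right) \left(-1\right)}) = - (\frac{7}{4} + \frac{14}{10 \left(-1\right)}) = - (\frac{7}{4} + \frac{14}{-10}) = - (\frac{7}{4} + 14 \left(- \frac{1}{10}\right)) = - (\frac{7}{4} - \frac{7}{5}) = \left(-1\right) \frac{7}{20} = - \frac{7}{20}$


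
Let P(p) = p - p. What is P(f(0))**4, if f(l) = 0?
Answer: 0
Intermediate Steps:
P(p) = 0
P(f(0))**4 = 0**4 = 0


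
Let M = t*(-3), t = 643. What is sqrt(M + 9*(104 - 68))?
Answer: I*sqrt(1605) ≈ 40.062*I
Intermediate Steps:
M = -1929 (M = 643*(-3) = -1929)
sqrt(M + 9*(104 - 68)) = sqrt(-1929 + 9*(104 - 68)) = sqrt(-1929 + 9*36) = sqrt(-1929 + 324) = sqrt(-1605) = I*sqrt(1605)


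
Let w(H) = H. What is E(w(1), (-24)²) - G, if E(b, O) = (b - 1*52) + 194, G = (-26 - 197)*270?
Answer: 60353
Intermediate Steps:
G = -60210 (G = -223*270 = -60210)
E(b, O) = 142 + b (E(b, O) = (b - 52) + 194 = (-52 + b) + 194 = 142 + b)
E(w(1), (-24)²) - G = (142 + 1) - 1*(-60210) = 143 + 60210 = 60353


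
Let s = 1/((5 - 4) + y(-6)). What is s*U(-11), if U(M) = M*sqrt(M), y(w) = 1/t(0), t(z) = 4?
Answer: -44*I*sqrt(11)/5 ≈ -29.186*I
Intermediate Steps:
y(w) = 1/4
s = 4/5 (s = 1/((5 - 4) + 1/4) = 1/(1 + 1/4) = 1/(5/4) = 4/5 ≈ 0.80000)
U(M) = M**(3/2)
s*U(-11) = 4*(-11)**(3/2)/5 = 4*(-11*I*sqrt(11))/5 = -44*I*sqrt(11)/5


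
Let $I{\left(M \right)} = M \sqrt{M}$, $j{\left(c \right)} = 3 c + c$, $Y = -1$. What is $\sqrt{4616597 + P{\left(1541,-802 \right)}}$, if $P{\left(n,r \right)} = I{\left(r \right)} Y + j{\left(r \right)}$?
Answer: $\sqrt{4613389 + 802 i \sqrt{802}} \approx 2147.9 + 5.287 i$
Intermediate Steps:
$j{\left(c \right)} = 4 c$
$I{\left(M \right)} = M^{\frac{3}{2}}$
$P{\left(n,r \right)} = - r^{\frac{3}{2}} + 4 r$ ($P{\left(n,r \right)} = r^{\frac{3}{2}} \left(-1\right) + 4 r = - r^{\frac{3}{2}} + 4 r$)
$\sqrt{4616597 + P{\left(1541,-802 \right)}} = \sqrt{4616597 + \left(- \left(-802\right)^{\frac{3}{2}} + 4 \left(-802\right)\right)} = \sqrt{4616597 - \left(3208 - 802 i \sqrt{802}\right)} = \sqrt{4613389 + 802 i \sqrt{802}}$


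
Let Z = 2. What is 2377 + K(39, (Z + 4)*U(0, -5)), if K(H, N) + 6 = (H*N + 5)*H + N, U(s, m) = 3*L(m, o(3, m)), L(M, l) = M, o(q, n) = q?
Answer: -134414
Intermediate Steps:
U(s, m) = 3*m
K(H, N) = -6 + N + H*(5 + H*N) (K(H, N) = -6 + ((H*N + 5)*H + N) = -6 + ((5 + H*N)*H + N) = -6 + (H*(5 + H*N) + N) = -6 + (N + H*(5 + H*N)) = -6 + N + H*(5 + H*N))
2377 + K(39, (Z + 4)*U(0, -5)) = 2377 + (-6 + (2 + 4)*(3*(-5)) + 5*39 + ((2 + 4)*(3*(-5)))*39²) = 2377 + (-6 + 6*(-15) + 195 + (6*(-15))*1521) = 2377 + (-6 - 90 + 195 - 90*1521) = 2377 + (-6 - 90 + 195 - 136890) = 2377 - 136791 = -134414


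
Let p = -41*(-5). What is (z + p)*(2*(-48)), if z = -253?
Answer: 4608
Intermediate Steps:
p = 205
(z + p)*(2*(-48)) = (-253 + 205)*(2*(-48)) = -48*(-96) = 4608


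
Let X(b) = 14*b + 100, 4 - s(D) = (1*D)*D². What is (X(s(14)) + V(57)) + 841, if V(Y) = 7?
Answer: -37412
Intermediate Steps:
s(D) = 4 - D³ (s(D) = 4 - 1*D*D² = 4 - D*D² = 4 - D³)
X(b) = 100 + 14*b
(X(s(14)) + V(57)) + 841 = ((100 + 14*(4 - 1*14³)) + 7) + 841 = ((100 + 14*(4 - 1*2744)) + 7) + 841 = ((100 + 14*(4 - 2744)) + 7) + 841 = ((100 + 14*(-2740)) + 7) + 841 = ((100 - 38360) + 7) + 841 = (-38260 + 7) + 841 = -38253 + 841 = -37412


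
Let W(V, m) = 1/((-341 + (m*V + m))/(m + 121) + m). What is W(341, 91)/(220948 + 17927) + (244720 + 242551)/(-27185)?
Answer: -1165667994255181/65032978476375 ≈ -17.924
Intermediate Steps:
W(V, m) = 1/(m + (-341 + m + V*m)/(121 + m)) (W(V, m) = 1/((-341 + (V*m + m))/(121 + m) + m) = 1/((-341 + (m + V*m))/(121 + m) + m) = 1/((-341 + m + V*m)/(121 + m) + m) = 1/(m + (-341 + m + V*m)/(121 + m)))
W(341, 91)/(220948 + 17927) + (244720 + 242551)/(-27185) = ((121 + 91)/(-341 + 91² + 122*91 + 341*91))/(220948 + 17927) + (244720 + 242551)/(-27185) = (212/(-341 + 8281 + 11102 + 31031))/238875 + 487271*(-1/27185) = (212/50073)*(1/238875) - 487271/27185 = 212/11961187875 - 487271/27185 = -1165667994255181/65032978476375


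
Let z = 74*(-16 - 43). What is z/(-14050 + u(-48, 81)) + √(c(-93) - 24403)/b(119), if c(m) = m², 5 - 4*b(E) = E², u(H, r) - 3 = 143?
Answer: 2183/6952 - I*√15754/3539 ≈ 0.31401 - 0.035466*I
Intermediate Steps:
z = -4366 (z = 74*(-59) = -4366)
u(H, r) = 146 (u(H, r) = 3 + 143 = 146)
b(E) = 5/4 - E²/4
z/(-14050 + u(-48, 81)) + √(c(-93) - 24403)/b(119) = -4366/(-14050 + 146) + √((-93)² - 24403)/(5/4 - ¼*119²) = -4366/(-13904) + √(8649 - 24403)/(5/4 - ¼*14161) = -4366*(-1/13904) + √(-15754)/(5/4 - 14161/4) = 2183/6952 + (I*√15754)/(-3539) = 2183/6952 + (I*√15754)*(-1/3539) = 2183/6952 - I*√15754/3539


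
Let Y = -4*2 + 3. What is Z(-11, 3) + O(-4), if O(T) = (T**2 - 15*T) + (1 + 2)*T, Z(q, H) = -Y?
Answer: 69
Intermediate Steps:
Y = -5 (Y = -8 + 3 = -5)
Z(q, H) = 5 (Z(q, H) = -1*(-5) = 5)
O(T) = T**2 - 12*T (O(T) = (T**2 - 15*T) + 3*T = T**2 - 12*T)
Z(-11, 3) + O(-4) = 5 - 4*(-12 - 4) = 5 - 4*(-16) = 5 + 64 = 69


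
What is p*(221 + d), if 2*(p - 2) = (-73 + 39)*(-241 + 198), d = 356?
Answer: 422941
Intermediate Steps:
p = 733 (p = 2 + ((-73 + 39)*(-241 + 198))/2 = 2 + (-34*(-43))/2 = 2 + (½)*1462 = 2 + 731 = 733)
p*(221 + d) = 733*(221 + 356) = 733*577 = 422941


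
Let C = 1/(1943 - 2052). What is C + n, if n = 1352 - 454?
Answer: 97881/109 ≈ 897.99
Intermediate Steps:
C = -1/109 (C = 1/(-109) = -1/109 ≈ -0.0091743)
n = 898
C + n = -1/109 + 898 = 97881/109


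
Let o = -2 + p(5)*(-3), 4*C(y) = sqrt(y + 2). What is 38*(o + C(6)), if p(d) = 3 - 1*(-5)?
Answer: -988 + 19*sqrt(2) ≈ -961.13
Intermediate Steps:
C(y) = sqrt(2 + y)/4 (C(y) = sqrt(y + 2)/4 = sqrt(2 + y)/4)
p(d) = 8 (p(d) = 3 + 5 = 8)
o = -26 (o = -2 + 8*(-3) = -2 - 24 = -26)
38*(o + C(6)) = 38*(-26 + sqrt(2 + 6)/4) = 38*(-26 + sqrt(8)/4) = 38*(-26 + (2*sqrt(2))/4) = 38*(-26 + sqrt(2)/2) = -988 + 19*sqrt(2)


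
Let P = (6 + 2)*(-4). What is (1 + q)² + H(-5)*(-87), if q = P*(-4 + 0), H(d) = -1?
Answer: 16728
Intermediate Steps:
P = -32 (P = 8*(-4) = -32)
q = 128 (q = -32*(-4 + 0) = -32*(-4) = 128)
(1 + q)² + H(-5)*(-87) = (1 + 128)² - 1*(-87) = 129² + 87 = 16641 + 87 = 16728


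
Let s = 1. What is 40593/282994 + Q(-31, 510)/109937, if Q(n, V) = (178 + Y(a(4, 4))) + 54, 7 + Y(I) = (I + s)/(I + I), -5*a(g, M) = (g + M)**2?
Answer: 289694510947/1991136728192 ≈ 0.14549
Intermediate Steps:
a(g, M) = -(M + g)**2/5 (a(g, M) = -(g + M)**2/5 = -(M + g)**2/5)
Y(I) = -7 + (1 + I)/(2*I) (Y(I) = -7 + (I + 1)/(I + I) = -7 + (1 + I)/((2*I)) = -7 + (1 + I)*(1/(2*I)) = -7 + (1 + I)/(2*I))
Q(n, V) = 28859/128 (Q(n, V) = (178 + (1 - (-13)*(4 + 4)**2/5)/(2*((-(4 + 4)**2/5)))) + 54 = (178 + (1 - (-13)*8**2/5)/(2*((-1/5*8**2)))) + 54 = (178 + (1 - (-13)*64/5)/(2*((-1/5*64)))) + 54 = (178 + (1 - 13*(-64/5))/(2*(-64/5))) + 54 = (178 + (1/2)*(-5/64)*(1 + 832/5)) + 54 = (178 + (1/2)*(-5/64)*(837/5)) + 54 = (178 - 837/128) + 54 = 21947/128 + 54 = 28859/128)
40593/282994 + Q(-31, 510)/109937 = 40593/282994 + (28859/128)/109937 = 40593*(1/282994) + (28859/128)*(1/109937) = 40593/282994 + 28859/14071936 = 289694510947/1991136728192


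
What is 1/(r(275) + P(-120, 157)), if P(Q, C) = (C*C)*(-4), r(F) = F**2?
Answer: -1/22971 ≈ -4.3533e-5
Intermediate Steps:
P(Q, C) = -4*C**2 (P(Q, C) = C**2*(-4) = -4*C**2)
1/(r(275) + P(-120, 157)) = 1/(275**2 - 4*157**2) = 1/(75625 - 4*24649) = 1/(75625 - 98596) = 1/(-22971) = -1/22971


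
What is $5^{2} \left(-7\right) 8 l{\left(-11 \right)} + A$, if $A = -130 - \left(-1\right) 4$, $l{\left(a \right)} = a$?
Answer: $15274$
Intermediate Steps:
$A = -126$ ($A = -130 - -4 = -130 + 4 = -126$)
$5^{2} \left(-7\right) 8 l{\left(-11 \right)} + A = 5^{2} \left(-7\right) 8 \left(-11\right) - 126 = 25 \left(-7\right) 8 \left(-11\right) - 126 = \left(-175\right) 8 \left(-11\right) - 126 = \left(-1400\right) \left(-11\right) - 126 = 15400 - 126 = 15274$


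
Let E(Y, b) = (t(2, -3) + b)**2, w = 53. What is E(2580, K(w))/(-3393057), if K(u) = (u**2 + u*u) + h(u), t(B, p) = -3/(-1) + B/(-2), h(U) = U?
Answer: -10727643/1131019 ≈ -9.4849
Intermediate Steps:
t(B, p) = 3 - B/2 (t(B, p) = -3*(-1) + B*(-1/2) = 3 - B/2)
K(u) = u + 2*u**2 (K(u) = (u**2 + u*u) + u = (u**2 + u**2) + u = 2*u**2 + u = u + 2*u**2)
E(Y, b) = (2 + b)**2 (E(Y, b) = ((3 - 1/2*2) + b)**2 = ((3 - 1) + b)**2 = (2 + b)**2)
E(2580, K(w))/(-3393057) = (2 + 53*(1 + 2*53))**2/(-3393057) = (2 + 53*(1 + 106))**2*(-1/3393057) = (2 + 53*107)**2*(-1/3393057) = (2 + 5671)**2*(-1/3393057) = 5673**2*(-1/3393057) = 32182929*(-1/3393057) = -10727643/1131019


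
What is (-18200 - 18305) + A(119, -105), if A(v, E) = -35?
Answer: -36540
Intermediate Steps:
(-18200 - 18305) + A(119, -105) = (-18200 - 18305) - 35 = -36505 - 35 = -36540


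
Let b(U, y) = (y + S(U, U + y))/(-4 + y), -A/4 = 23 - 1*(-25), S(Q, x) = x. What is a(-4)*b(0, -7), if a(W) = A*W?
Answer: 10752/11 ≈ 977.45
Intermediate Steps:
A = -192 (A = -4*(23 - 1*(-25)) = -4*(23 + 25) = -4*48 = -192)
b(U, y) = (U + 2*y)/(-4 + y) (b(U, y) = (y + (U + y))/(-4 + y) = (U + 2*y)/(-4 + y))
a(W) = -192*W
a(-4)*b(0, -7) = (-192*(-4))*((0 + 2*(-7))/(-4 - 7)) = 768*((0 - 14)/(-11)) = 768*(-1/11*(-14)) = 768*(14/11) = 10752/11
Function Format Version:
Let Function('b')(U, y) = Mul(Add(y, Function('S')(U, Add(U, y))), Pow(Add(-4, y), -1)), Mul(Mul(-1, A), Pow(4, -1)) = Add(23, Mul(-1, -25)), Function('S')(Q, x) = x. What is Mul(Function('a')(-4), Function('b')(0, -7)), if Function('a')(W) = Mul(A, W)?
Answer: Rational(10752, 11) ≈ 977.45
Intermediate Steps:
A = -192 (A = Mul(-4, Add(23, Mul(-1, -25))) = Mul(-4, Add(23, 25)) = Mul(-4, 48) = -192)
Function('b')(U, y) = Mul(Pow(Add(-4, y), -1), Add(U, Mul(2, y))) (Function('b')(U, y) = Mul(Add(y, Add(U, y)), Pow(Add(-4, y), -1)) = Mul(Add(U, Mul(2, y)), Pow(Add(-4, y), -1)) = Mul(Pow(Add(-4, y), -1), Add(U, Mul(2, y))))
Function('a')(W) = Mul(-192, W)
Mul(Function('a')(-4), Function('b')(0, -7)) = Mul(Mul(-192, -4), Mul(Pow(Add(-4, -7), -1), Add(0, Mul(2, -7)))) = Mul(768, Mul(Pow(-11, -1), Add(0, -14))) = Mul(768, Mul(Rational(-1, 11), -14)) = Mul(768, Rational(14, 11)) = Rational(10752, 11)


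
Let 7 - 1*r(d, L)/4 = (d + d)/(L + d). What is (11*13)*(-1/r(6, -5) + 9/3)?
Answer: 8723/20 ≈ 436.15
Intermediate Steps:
r(d, L) = 28 - 8*d/(L + d) (r(d, L) = 28 - 4*(d + d)/(L + d) = 28 - 4*2*d/(L + d) = 28 - 8*d/(L + d))
(11*13)*(-1/r(6, -5) + 9/3) = (11*13)*(-1/(4*(5*6 + 7*(-5))/(-5 + 6)) + 9/3) = 143*(-1/(4*(30 - 35)/1) + 9*(⅓)) = 143*(-1/(4*1*(-5)) + 3) = 143*(-1/(-20) + 3) = 143*(-1*(-1/20) + 3) = 143*(1/20 + 3) = 143*(61/20) = 8723/20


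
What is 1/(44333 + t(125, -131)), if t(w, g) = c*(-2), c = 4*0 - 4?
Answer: 1/44341 ≈ 2.2553e-5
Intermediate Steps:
c = -4 (c = 0 - 4 = -4)
t(w, g) = 8 (t(w, g) = -4*(-2) = 8)
1/(44333 + t(125, -131)) = 1/(44333 + 8) = 1/44341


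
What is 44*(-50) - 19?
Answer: -2219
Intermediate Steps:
44*(-50) - 19 = -2200 - 19 = -2219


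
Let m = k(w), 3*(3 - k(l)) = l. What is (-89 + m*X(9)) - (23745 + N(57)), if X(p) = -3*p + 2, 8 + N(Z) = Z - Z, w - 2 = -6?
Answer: -71803/3 ≈ -23934.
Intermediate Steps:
w = -4 (w = 2 - 6 = -4)
k(l) = 3 - l/3
m = 13/3 (m = 3 - ⅓*(-4) = 3 + 4/3 = 13/3 ≈ 4.3333)
N(Z) = -8 (N(Z) = -8 + (Z - Z) = -8 + 0 = -8)
X(p) = 2 - 3*p
(-89 + m*X(9)) - (23745 + N(57)) = (-89 + 13*(2 - 3*9)/3) - (23745 - 8) = (-89 + 13*(2 - 27)/3) - 1*23737 = (-89 + (13/3)*(-25)) - 23737 = (-89 - 325/3) - 23737 = -592/3 - 23737 = -71803/3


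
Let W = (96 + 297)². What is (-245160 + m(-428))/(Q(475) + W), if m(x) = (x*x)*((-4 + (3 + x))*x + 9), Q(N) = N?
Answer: 8409046026/38731 ≈ 2.1711e+5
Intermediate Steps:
W = 154449 (W = 393² = 154449)
m(x) = x²*(9 + x*(-1 + x)) (m(x) = x²*((-1 + x)*x + 9) = x²*(x*(-1 + x) + 9) = x²*(9 + x*(-1 + x)))
(-245160 + m(-428))/(Q(475) + W) = (-245160 + (-428)²*(9 + (-428)² - 1*(-428)))/(475 + 154449) = (-245160 + 183184*(9 + 183184 + 428))/154924 = (-245160 + 183184*183621)*(1/154924) = (-245160 + 33636429264)*(1/154924) = 33636184104*(1/154924) = 8409046026/38731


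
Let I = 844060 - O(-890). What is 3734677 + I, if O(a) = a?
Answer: 4579627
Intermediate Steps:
I = 844950 (I = 844060 - 1*(-890) = 844060 + 890 = 844950)
3734677 + I = 3734677 + 844950 = 4579627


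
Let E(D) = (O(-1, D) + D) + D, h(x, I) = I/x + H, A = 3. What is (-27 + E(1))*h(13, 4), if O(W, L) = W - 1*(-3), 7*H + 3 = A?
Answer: -92/13 ≈ -7.0769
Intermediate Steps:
H = 0 (H = -3/7 + (1/7)*3 = -3/7 + 3/7 = 0)
O(W, L) = 3 + W (O(W, L) = W + 3 = 3 + W)
h(x, I) = I/x (h(x, I) = I/x + 0 = I/x)
E(D) = 2 + 2*D (E(D) = ((3 - 1) + D) + D = (2 + D) + D = 2 + 2*D)
(-27 + E(1))*h(13, 4) = (-27 + (2 + 2*1))*(4/13) = (-27 + (2 + 2))*(4*(1/13)) = (-27 + 4)*(4/13) = -23*4/13 = -92/13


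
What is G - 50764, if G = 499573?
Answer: 448809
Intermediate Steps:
G - 50764 = 499573 - 50764 = 448809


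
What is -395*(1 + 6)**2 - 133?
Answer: -19488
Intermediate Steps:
-395*(1 + 6)**2 - 133 = -395*7**2 - 133 = -395*49 - 133 = -79*245 - 133 = -19355 - 133 = -19488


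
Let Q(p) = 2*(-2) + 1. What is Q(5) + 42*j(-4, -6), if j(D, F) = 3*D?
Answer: -507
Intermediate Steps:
Q(p) = -3 (Q(p) = -4 + 1 = -3)
Q(5) + 42*j(-4, -6) = -3 + 42*(3*(-4)) = -3 + 42*(-12) = -3 - 504 = -507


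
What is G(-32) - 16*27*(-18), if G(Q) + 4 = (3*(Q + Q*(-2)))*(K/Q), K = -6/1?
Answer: 7790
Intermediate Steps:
K = -6 (K = -6*1 = -6)
G(Q) = 14 (G(Q) = -4 + (3*(Q + Q*(-2)))*(-6/Q) = -4 + (3*(Q - 2*Q))*(-6/Q) = -4 + (3*(-Q))*(-6/Q) = -4 + (-3*Q)*(-6/Q) = -4 + 18 = 14)
G(-32) - 16*27*(-18) = 14 - 16*27*(-18) = 14 - 432*(-18) = 14 + 7776 = 7790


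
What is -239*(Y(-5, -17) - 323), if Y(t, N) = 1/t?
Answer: 386224/5 ≈ 77245.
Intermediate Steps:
Y(t, N) = 1/t
-239*(Y(-5, -17) - 323) = -239*(1/(-5) - 323) = -239*(-⅕ - 323) = -239*(-1616/5) = 386224/5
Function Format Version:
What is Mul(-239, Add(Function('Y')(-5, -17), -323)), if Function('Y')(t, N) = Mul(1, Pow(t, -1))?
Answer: Rational(386224, 5) ≈ 77245.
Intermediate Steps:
Function('Y')(t, N) = Pow(t, -1)
Mul(-239, Add(Function('Y')(-5, -17), -323)) = Mul(-239, Add(Pow(-5, -1), -323)) = Mul(-239, Add(Rational(-1, 5), -323)) = Mul(-239, Rational(-1616, 5)) = Rational(386224, 5)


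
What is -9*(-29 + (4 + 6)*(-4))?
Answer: 621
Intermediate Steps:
-9*(-29 + (4 + 6)*(-4)) = -9*(-29 + 10*(-4)) = -9*(-29 - 40) = -9*(-69) = 621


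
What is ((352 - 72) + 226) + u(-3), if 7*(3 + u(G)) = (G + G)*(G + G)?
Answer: 3557/7 ≈ 508.14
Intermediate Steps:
u(G) = -3 + 4*G²/7 (u(G) = -3 + ((G + G)*(G + G))/7 = -3 + ((2*G)*(2*G))/7 = -3 + (4*G²)/7 = -3 + 4*G²/7)
((352 - 72) + 226) + u(-3) = ((352 - 72) + 226) + (-3 + (4/7)*(-3)²) = (280 + 226) + (-3 + (4/7)*9) = 506 + (-3 + 36/7) = 506 + 15/7 = 3557/7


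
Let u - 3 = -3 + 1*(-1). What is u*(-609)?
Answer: 609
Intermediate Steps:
u = -1 (u = 3 + (-3 + 1*(-1)) = 3 + (-3 - 1) = 3 - 4 = -1)
u*(-609) = -1*(-609) = 609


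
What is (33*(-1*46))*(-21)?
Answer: 31878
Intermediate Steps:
(33*(-1*46))*(-21) = (33*(-46))*(-21) = -1518*(-21) = 31878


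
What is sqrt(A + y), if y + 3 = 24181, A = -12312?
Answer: sqrt(11866) ≈ 108.93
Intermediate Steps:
y = 24178 (y = -3 + 24181 = 24178)
sqrt(A + y) = sqrt(-12312 + 24178) = sqrt(11866)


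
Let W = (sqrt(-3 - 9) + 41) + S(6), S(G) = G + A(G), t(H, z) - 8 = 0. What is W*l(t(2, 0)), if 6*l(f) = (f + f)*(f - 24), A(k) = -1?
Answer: -5888/3 - 256*I*sqrt(3)/3 ≈ -1962.7 - 147.8*I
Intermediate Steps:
t(H, z) = 8 (t(H, z) = 8 + 0 = 8)
S(G) = -1 + G (S(G) = G - 1 = -1 + G)
W = 46 + 2*I*sqrt(3) (W = (sqrt(-3 - 9) + 41) + (-1 + 6) = (sqrt(-12) + 41) + 5 = (2*I*sqrt(3) + 41) + 5 = (41 + 2*I*sqrt(3)) + 5 = 46 + 2*I*sqrt(3) ≈ 46.0 + 3.4641*I)
l(f) = f*(-24 + f)/3 (l(f) = ((f + f)*(f - 24))/6 = ((2*f)*(-24 + f))/6 = (2*f*(-24 + f))/6 = f*(-24 + f)/3)
W*l(t(2, 0)) = (46 + 2*I*sqrt(3))*((1/3)*8*(-24 + 8)) = (46 + 2*I*sqrt(3))*((1/3)*8*(-16)) = (46 + 2*I*sqrt(3))*(-128/3) = -5888/3 - 256*I*sqrt(3)/3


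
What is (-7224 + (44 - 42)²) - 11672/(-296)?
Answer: -265681/37 ≈ -7180.6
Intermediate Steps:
(-7224 + (44 - 42)²) - 11672/(-296) = (-7224 + 2²) - 11672*(-1/296) = (-7224 + 4) + 1459/37 = -7220 + 1459/37 = -265681/37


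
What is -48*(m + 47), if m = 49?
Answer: -4608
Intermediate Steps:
-48*(m + 47) = -48*(49 + 47) = -48*96 = -4608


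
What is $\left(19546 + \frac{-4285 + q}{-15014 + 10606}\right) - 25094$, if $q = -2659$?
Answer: $- \frac{3056080}{551} \approx -5546.4$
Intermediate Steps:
$\left(19546 + \frac{-4285 + q}{-15014 + 10606}\right) - 25094 = \left(19546 + \frac{-4285 - 2659}{-15014 + 10606}\right) - 25094 = \left(19546 - \frac{6944}{-4408}\right) - 25094 = \left(19546 - - \frac{868}{551}\right) - 25094 = \left(19546 + \frac{868}{551}\right) - 25094 = \frac{10770714}{551} - 25094 = - \frac{3056080}{551}$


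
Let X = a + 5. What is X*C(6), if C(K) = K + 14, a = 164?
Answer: 3380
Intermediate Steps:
C(K) = 14 + K
X = 169 (X = 164 + 5 = 169)
X*C(6) = 169*(14 + 6) = 169*20 = 3380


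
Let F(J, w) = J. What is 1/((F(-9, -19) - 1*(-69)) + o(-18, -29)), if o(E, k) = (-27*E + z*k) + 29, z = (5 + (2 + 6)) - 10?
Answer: 1/488 ≈ 0.0020492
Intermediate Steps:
z = 3 (z = (5 + 8) - 10 = 13 - 10 = 3)
o(E, k) = 29 - 27*E + 3*k (o(E, k) = (-27*E + 3*k) + 29 = 29 - 27*E + 3*k)
1/((F(-9, -19) - 1*(-69)) + o(-18, -29)) = 1/((-9 - 1*(-69)) + (29 - 27*(-18) + 3*(-29))) = 1/((-9 + 69) + (29 + 486 - 87)) = 1/(60 + 428) = 1/488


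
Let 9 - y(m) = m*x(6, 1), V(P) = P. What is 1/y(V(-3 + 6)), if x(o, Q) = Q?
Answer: 1/6 ≈ 0.16667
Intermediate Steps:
y(m) = 9 - m
1/y(V(-3 + 6)) = 1/(9 - (-3 + 6)) = 1/(9 - 1*3) = 1/(9 - 3) = 1/6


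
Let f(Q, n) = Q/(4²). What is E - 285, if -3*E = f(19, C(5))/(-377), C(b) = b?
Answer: -5157341/18096 ≈ -285.00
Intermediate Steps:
f(Q, n) = Q/16
E = 19/18096 (E = -(1/16)*19/(3*(-377)) = -19*(-1)/(48*377) = -⅓*(-19/6032) = 19/18096 ≈ 0.0010500)
E - 285 = 19/18096 - 285 = -5157341/18096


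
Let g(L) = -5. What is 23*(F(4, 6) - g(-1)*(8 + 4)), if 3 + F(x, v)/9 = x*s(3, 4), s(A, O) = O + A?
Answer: 6555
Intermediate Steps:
s(A, O) = A + O
F(x, v) = -27 + 63*x (F(x, v) = -27 + 9*(x*(3 + 4)) = -27 + 9*(x*7) = -27 + 9*(7*x) = -27 + 63*x)
23*(F(4, 6) - g(-1)*(8 + 4)) = 23*((-27 + 63*4) - (-5)*(8 + 4)) = 23*((-27 + 252) - (-5)*12) = 23*(225 - 1*(-60)) = 23*(225 + 60) = 23*285 = 6555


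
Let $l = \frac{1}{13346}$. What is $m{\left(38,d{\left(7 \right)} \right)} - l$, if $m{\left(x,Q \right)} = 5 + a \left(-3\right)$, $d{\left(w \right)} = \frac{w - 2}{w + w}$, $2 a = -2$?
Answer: $\frac{106767}{13346} \approx 7.9999$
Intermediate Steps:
$a = -1$ ($a = \frac{1}{2} \left(-2\right) = -1$)
$d{\left(w \right)} = \frac{-2 + w}{2 w}$
$m{\left(x,Q \right)} = 8$ ($m{\left(x,Q \right)} = 5 - -3 = 5 + 3 = 8$)
$l = \frac{1}{13346} \approx 7.4929 \cdot 10^{-5}$
$m{\left(38,d{\left(7 \right)} \right)} - l = 8 - \frac{1}{13346} = \frac{106767}{13346}$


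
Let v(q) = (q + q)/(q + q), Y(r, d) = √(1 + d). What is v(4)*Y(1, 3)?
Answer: 2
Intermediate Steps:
v(q) = 1 (v(q) = (2*q)/((2*q)) = (2*q)*(1/(2*q)) = 1)
v(4)*Y(1, 3) = 1*√(1 + 3) = 1*√4 = 1*2 = 2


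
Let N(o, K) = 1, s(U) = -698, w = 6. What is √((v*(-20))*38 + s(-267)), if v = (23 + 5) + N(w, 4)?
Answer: I*√22738 ≈ 150.79*I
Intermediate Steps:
v = 29 (v = (23 + 5) + 1 = 28 + 1 = 29)
√((v*(-20))*38 + s(-267)) = √((29*(-20))*38 - 698) = √(-580*38 - 698) = √(-22040 - 698) = √(-22738) = I*√22738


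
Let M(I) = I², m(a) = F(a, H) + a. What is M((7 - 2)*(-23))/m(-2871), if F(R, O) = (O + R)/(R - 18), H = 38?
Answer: -38207025/8291486 ≈ -4.6080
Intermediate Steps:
F(R, O) = (O + R)/(-18 + R)
m(a) = a + (38 + a)/(-18 + a) (m(a) = (38 + a)/(-18 + a) + a = a + (38 + a)/(-18 + a))
M((7 - 2)*(-23))/m(-2871) = ((7 - 2)*(-23))²/(((38 - 2871 - 2871*(-18 - 2871))/(-18 - 2871))) = (5*(-23))²/(((38 - 2871 - 2871*(-2889))/(-2889))) = (-115)²/((-(38 - 2871 + 8294319)/2889)) = 13225/((-1/2889*8291486)) = 13225/(-8291486/2889) = 13225*(-2889/8291486) = -38207025/8291486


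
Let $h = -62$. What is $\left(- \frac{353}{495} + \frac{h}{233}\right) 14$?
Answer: $- \frac{1581146}{115335} \approx -13.709$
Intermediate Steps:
$\left(- \frac{353}{495} + \frac{h}{233}\right) 14 = \left(- \frac{353}{495} - \frac{62}{233}\right) 14 = \left(- \frac{112939}{115335}\right) 14 = - \frac{1581146}{115335}$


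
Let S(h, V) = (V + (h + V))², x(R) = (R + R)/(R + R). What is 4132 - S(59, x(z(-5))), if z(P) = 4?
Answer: 411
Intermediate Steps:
x(R) = 1 (x(R) = (2*R)/((2*R)) = (2*R)*(1/(2*R)) = 1)
S(h, V) = (h + 2*V)² (S(h, V) = (V + (V + h))² = (h + 2*V)²)
4132 - S(59, x(z(-5))) = 4132 - (59 + 2*1)² = 4132 - (59 + 2)² = 4132 - 1*61² = 4132 - 1*3721 = 4132 - 3721 = 411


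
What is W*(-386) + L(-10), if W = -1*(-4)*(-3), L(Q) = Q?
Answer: 4622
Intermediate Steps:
W = -12 (W = 4*(-3) = -12)
W*(-386) + L(-10) = -12*(-386) - 10 = 4632 - 10 = 4622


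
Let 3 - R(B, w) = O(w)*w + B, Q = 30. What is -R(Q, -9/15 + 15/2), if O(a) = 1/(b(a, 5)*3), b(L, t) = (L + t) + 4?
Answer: 4316/159 ≈ 27.145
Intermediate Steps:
b(L, t) = 4 + L + t
O(a) = 1/(27 + 3*a) (O(a) = 1/((4 + a + 5)*3) = 1/((9 + a)*3) = 1/(27 + 3*a))
R(B, w) = 3 - B - w/(3*(9 + w)) (R(B, w) = 3 - ((1/(3*(9 + w)))*w + B) = 3 - (w/(3*(9 + w)) + B) = 3 - (B + w/(3*(9 + w))) = 3 + (-B - w/(3*(9 + w))) = 3 - B - w/(3*(9 + w)))
-R(Q, -9/15 + 15/2) = -(-(-9/15 + 15/2)/3 + (3 - 1*30)*(9 + (-9/15 + 15/2)))/(9 + (-9/15 + 15/2)) = -(-(-9*1/15 + 15*(½))/3 + (3 - 30)*(9 + (-9*1/15 + 15*(½))))/(9 + (-9*1/15 + 15*(½))) = -(-(-⅗ + 15/2)/3 - 27*(9 + (-⅗ + 15/2)))/(9 + (-⅗ + 15/2)) = -(-⅓*69/10 - 27*(9 + 69/10))/(9 + 69/10) = -(-23/10 - 27*159/10)/159/10 = -10*(-23/10 - 4293/10)/159 = -10*(-2158)/(159*5) = -1*(-4316/159) = 4316/159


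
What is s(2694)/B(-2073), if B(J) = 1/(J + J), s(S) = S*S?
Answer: -30090158856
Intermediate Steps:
s(S) = S**2
B(J) = 1/(2*J)
s(2694)/B(-2073) = 2694**2/(((1/2)/(-2073))) = 7257636/(((1/2)*(-1/2073))) = 7257636/(-1/4146) = 7257636*(-4146) = -30090158856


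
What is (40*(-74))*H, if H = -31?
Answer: 91760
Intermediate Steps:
(40*(-74))*H = (40*(-74))*(-31) = -2960*(-31) = 91760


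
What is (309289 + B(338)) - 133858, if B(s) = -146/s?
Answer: 29647766/169 ≈ 1.7543e+5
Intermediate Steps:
(309289 + B(338)) - 133858 = (309289 - 146/338) - 133858 = (309289 - 146*1/338) - 133858 = (309289 - 73/169) - 133858 = 52269768/169 - 133858 = 29647766/169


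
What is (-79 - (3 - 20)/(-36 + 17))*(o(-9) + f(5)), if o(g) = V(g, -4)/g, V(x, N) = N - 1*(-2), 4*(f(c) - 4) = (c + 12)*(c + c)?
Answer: -212773/57 ≈ -3732.9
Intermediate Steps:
f(c) = 4 + c*(12 + c)/2 (f(c) = 4 + ((c + 12)*(c + c))/4 = 4 + ((12 + c)*(2*c))/4 = 4 + (2*c*(12 + c))/4 = 4 + c*(12 + c)/2)
V(x, N) = 2 + N (V(x, N) = N + 2 = 2 + N)
o(g) = -2/g (o(g) = (2 - 4)/g = -2/g)
(-79 - (3 - 20)/(-36 + 17))*(o(-9) + f(5)) = (-79 - (3 - 20)/(-36 + 17))*(-2/(-9) + (4 + (½)*5² + 6*5)) = (-79 - (-17)/(-19))*(-2*(-⅑) + (4 + (½)*25 + 30)) = (-79 - (-17)*(-1)/19)*(2/9 + (4 + 25/2 + 30)) = (-79 - 1*17/19)*(2/9 + 93/2) = (-79 - 17/19)*(841/18) = -1518/19*841/18 = -212773/57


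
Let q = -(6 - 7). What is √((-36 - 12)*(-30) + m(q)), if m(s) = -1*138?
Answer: √1302 ≈ 36.083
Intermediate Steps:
q = 1 (q = -1*(-1) = 1)
m(s) = -138
√((-36 - 12)*(-30) + m(q)) = √((-36 - 12)*(-30) - 138) = √(-48*(-30) - 138) = √(1440 - 138) = √1302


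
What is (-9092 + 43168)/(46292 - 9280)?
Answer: 8519/9253 ≈ 0.92067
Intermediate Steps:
(-9092 + 43168)/(46292 - 9280) = 34076/37012 = 34076*(1/37012) = 8519/9253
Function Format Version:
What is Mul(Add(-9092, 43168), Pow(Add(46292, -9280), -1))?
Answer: Rational(8519, 9253) ≈ 0.92067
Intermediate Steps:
Mul(Add(-9092, 43168), Pow(Add(46292, -9280), -1)) = Mul(34076, Pow(37012, -1)) = Mul(34076, Rational(1, 37012)) = Rational(8519, 9253)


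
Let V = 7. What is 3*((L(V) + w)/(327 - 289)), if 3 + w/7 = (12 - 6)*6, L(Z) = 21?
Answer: 378/19 ≈ 19.895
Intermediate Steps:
w = 231 (w = -21 + 7*((12 - 6)*6) = -21 + 7*(6*6) = -21 + 7*36 = -21 + 252 = 231)
3*((L(V) + w)/(327 - 289)) = 3*((21 + 231)/(327 - 289)) = 3*(252/38) = 3*(252*(1/38)) = 3*(126/19) = 378/19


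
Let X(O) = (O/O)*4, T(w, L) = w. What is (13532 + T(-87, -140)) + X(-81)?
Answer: 13449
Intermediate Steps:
X(O) = 4 (X(O) = 1*4 = 4)
(13532 + T(-87, -140)) + X(-81) = (13532 - 87) + 4 = 13445 + 4 = 13449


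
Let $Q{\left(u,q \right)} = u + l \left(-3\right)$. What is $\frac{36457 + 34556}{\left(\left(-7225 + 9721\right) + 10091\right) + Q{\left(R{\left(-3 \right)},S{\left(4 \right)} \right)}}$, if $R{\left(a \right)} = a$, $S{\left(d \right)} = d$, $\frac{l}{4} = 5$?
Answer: $\frac{71013}{12524} \approx 5.6702$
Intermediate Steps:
$l = 20$ ($l = 4 \cdot 5 = 20$)
$Q{\left(u,q \right)} = -60 + u$ ($Q{\left(u,q \right)} = u + 20 \left(-3\right) = u - 60 = -60 + u$)
$\frac{36457 + 34556}{\left(\left(-7225 + 9721\right) + 10091\right) + Q{\left(R{\left(-3 \right)},S{\left(4 \right)} \right)}} = \frac{36457 + 34556}{\left(\left(-7225 + 9721\right) + 10091\right) - 63} = \frac{71013}{\left(2496 + 10091\right) - 63} = \frac{71013}{12587 - 63} = \frac{71013}{12524}$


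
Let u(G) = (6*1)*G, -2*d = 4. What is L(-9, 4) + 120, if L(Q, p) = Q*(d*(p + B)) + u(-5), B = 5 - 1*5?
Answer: 162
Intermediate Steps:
d = -2 (d = -1/2*4 = -2)
B = 0 (B = 5 - 5 = 0)
u(G) = 6*G
L(Q, p) = -30 - 2*Q*p (L(Q, p) = Q*(-2*(p + 0)) + 6*(-5) = Q*(-2*p) - 30 = -2*Q*p - 30 = -30 - 2*Q*p)
L(-9, 4) + 120 = (-30 - 2*(-9)*4) + 120 = (-30 + 72) + 120 = 42 + 120 = 162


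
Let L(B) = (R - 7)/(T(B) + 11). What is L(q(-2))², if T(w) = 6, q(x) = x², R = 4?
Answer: 9/289 ≈ 0.031142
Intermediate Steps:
L(B) = -3/17 (L(B) = (4 - 7)/(6 + 11) = -3/17)
L(q(-2))² = (-3/17)² = 9/289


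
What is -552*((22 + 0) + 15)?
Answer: -20424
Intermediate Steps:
-552*((22 + 0) + 15) = -552*(22 + 15) = -552*37 = -20424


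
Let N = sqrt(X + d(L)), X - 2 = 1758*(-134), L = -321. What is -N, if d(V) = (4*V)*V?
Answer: -sqrt(176594) ≈ -420.23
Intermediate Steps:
d(V) = 4*V**2
X = -235570 (X = 2 + 1758*(-134) = 2 - 235572 = -235570)
N = sqrt(176594) (N = sqrt(-235570 + 4*(-321)**2) = sqrt(-235570 + 4*103041) = sqrt(-235570 + 412164) = sqrt(176594) ≈ 420.23)
-N = -sqrt(176594)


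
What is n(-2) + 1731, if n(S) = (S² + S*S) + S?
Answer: 1737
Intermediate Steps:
n(S) = S + 2*S² (n(S) = (S² + S²) + S = 2*S² + S = S + 2*S²)
n(-2) + 1731 = -2*(1 + 2*(-2)) + 1731 = -2*(1 - 4) + 1731 = -2*(-3) + 1731 = 6 + 1731 = 1737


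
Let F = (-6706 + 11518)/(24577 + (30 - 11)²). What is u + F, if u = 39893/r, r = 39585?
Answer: 84666761/70512195 ≈ 1.2007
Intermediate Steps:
u = 5699/5655 (u = 39893/39585 = 39893*(1/39585) = 5699/5655 ≈ 1.0078)
F = 2406/12469 (F = 4812/(24577 + 19²) = 4812/(24577 + 361) = 4812/24938 = 4812*(1/24938) = 2406/12469 ≈ 0.19296)
u + F = 5699/5655 + 2406/12469 = 84666761/70512195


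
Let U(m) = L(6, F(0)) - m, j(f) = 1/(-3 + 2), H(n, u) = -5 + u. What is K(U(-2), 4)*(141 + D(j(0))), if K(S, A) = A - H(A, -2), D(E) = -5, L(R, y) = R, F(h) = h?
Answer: 1496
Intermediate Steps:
j(f) = -1 (j(f) = 1/(-1) = -1)
U(m) = 6 - m
K(S, A) = 7 + A (K(S, A) = A - (-5 - 2) = A - 1*(-7) = A + 7 = 7 + A)
K(U(-2), 4)*(141 + D(j(0))) = (7 + 4)*(141 - 5) = 11*136 = 1496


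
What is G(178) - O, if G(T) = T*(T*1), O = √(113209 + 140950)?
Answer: 31684 - √254159 ≈ 31180.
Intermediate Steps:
O = √254159 ≈ 504.14
G(T) = T² (G(T) = T*T = T²)
G(178) - O = 178² - √254159 = 31684 - √254159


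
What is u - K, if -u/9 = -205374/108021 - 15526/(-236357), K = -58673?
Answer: 499477541161243/8510506499 ≈ 58690.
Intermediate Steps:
u = 140593345416/8510506499 (u = -9*(-205374/108021 - 15526/(-236357)) = -9*(-205374*1/108021 - 15526*(-1/236357)) = -9*(-68458/36007 + 15526/236357) = -9*(-15621482824/8510506499) = 140593345416/8510506499 ≈ 16.520)
u - K = 140593345416/8510506499 - 1*(-58673) = 140593345416/8510506499 + 58673 = 499477541161243/8510506499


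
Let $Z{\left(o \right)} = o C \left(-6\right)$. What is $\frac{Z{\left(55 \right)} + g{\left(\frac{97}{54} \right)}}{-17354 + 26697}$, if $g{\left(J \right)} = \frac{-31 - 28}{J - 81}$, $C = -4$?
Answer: $\frac{5648826}{39960011} \approx 0.14136$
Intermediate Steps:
$Z{\left(o \right)} = 24 o$ ($Z{\left(o \right)} = o \left(-4\right) \left(-6\right) = - 4 o \left(-6\right) = 24 o$)
$g{\left(J \right)} = - \frac{59}{-81 + J}$
$\frac{Z{\left(55 \right)} + g{\left(\frac{97}{54} \right)}}{-17354 + 26697} = \frac{24 \cdot 55 - \frac{59}{-81 + \frac{97}{54}}}{-17354 + 26697} = \frac{1320 - \frac{59}{-81 + 97 \cdot \frac{1}{54}}}{9343} = \left(1320 - \frac{59}{-81 + \frac{97}{54}}\right) \frac{1}{9343} = \left(1320 - \frac{59}{- \frac{4277}{54}}\right) \frac{1}{9343} = \left(1320 - - \frac{3186}{4277}\right) \frac{1}{9343} = \left(1320 + \frac{3186}{4277}\right) \frac{1}{9343} = \frac{5648826}{4277} \cdot \frac{1}{9343} = \frac{5648826}{39960011}$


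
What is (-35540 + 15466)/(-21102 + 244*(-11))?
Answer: 10037/11893 ≈ 0.84394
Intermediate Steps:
(-35540 + 15466)/(-21102 + 244*(-11)) = -20074/(-21102 - 2684) = -20074/(-23786) = -20074*(-1/23786) = 10037/11893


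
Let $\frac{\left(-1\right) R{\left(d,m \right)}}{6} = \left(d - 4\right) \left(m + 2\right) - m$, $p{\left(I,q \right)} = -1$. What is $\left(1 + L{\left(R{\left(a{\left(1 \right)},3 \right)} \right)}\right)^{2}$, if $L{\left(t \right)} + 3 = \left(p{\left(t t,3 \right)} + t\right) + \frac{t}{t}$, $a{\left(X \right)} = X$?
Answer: $11236$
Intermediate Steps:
$R{\left(d,m \right)} = 6 m - 6 \left(-4 + d\right) \left(2 + m\right)$ ($R{\left(d,m \right)} = - 6 \left(\left(d - 4\right) \left(m + 2\right) - m\right) = - 6 \left(\left(-4 + d\right) \left(2 + m\right) - m\right) = - 6 \left(- m + \left(-4 + d\right) \left(2 + m\right)\right) = 6 m - 6 \left(-4 + d\right) \left(2 + m\right)$)
$L{\left(t \right)} = -3 + t$ ($L{\left(t \right)} = -3 + \left(\left(-1 + t\right) + \frac{t}{t}\right) = -3 + \left(\left(-1 + t\right) + 1\right) = -3 + t$)
$\left(1 + L{\left(R{\left(a{\left(1 \right)},3 \right)} \right)}\right)^{2} = \left(1 + \left(-3 + \left(48 - 12 + 30 \cdot 3 - 6 \cdot 3\right)\right)\right)^{2} = \left(1 + \left(-3 + \left(48 - 12 + 90 - 18\right)\right)\right)^{2} = \left(1 + \left(-3 + 108\right)\right)^{2} = \left(1 + 105\right)^{2} = 106^{2} = 11236$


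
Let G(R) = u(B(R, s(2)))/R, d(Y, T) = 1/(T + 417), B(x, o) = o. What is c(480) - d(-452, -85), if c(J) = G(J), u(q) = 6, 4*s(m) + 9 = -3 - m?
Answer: 63/6640 ≈ 0.0094880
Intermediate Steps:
s(m) = -3 - m/4 (s(m) = -9/4 + (-3 - m)/4 = -9/4 + (-¾ - m/4) = -3 - m/4)
d(Y, T) = 1/(417 + T)
G(R) = 6/R
c(J) = 6/J
c(480) - d(-452, -85) = 6/480 - 1/(417 - 85) = 6*(1/480) - 1/332 = 1/80 - 1*1/332 = 1/80 - 1/332 = 63/6640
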